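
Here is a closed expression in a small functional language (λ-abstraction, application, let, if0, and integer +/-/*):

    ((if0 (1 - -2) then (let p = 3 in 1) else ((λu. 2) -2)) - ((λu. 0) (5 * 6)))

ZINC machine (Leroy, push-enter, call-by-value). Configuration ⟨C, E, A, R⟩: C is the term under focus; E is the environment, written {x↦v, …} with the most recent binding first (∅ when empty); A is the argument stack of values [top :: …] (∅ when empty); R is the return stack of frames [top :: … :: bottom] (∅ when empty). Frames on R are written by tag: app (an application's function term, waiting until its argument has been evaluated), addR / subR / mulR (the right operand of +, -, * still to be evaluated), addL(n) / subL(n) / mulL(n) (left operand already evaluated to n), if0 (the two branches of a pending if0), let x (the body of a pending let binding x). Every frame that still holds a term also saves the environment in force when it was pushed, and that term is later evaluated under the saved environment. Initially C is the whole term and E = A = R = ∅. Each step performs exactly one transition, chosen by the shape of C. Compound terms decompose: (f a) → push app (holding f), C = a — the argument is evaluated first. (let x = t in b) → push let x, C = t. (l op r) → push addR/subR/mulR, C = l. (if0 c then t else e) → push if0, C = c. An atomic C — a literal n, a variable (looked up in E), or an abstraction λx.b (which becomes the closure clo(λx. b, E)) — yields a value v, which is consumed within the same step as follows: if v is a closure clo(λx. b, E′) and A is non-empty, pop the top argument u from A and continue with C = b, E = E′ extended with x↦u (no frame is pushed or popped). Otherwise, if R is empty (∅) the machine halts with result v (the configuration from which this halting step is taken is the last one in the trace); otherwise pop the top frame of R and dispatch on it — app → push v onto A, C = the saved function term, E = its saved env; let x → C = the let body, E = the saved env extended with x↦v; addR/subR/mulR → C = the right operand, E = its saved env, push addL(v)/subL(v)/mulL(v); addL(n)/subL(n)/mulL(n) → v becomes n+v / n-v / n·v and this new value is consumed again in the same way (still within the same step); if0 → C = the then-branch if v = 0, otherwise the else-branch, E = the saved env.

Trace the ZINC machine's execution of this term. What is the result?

0. <C=((if0 (1 - -2) then (let p = 3 in 1) else ((λu. 2) -2)) - ((λu. 0) (5 * 6))), E=∅, A=∅, R=∅>
1. <C=(if0 (1 - -2) then (let p = 3 in 1) else ((λu. 2) -2)), E=∅, A=∅, R=[subR]>
2. <C=(1 - -2), E=∅, A=∅, R=[if0 :: subR]>
3. <C=1, E=∅, A=∅, R=[subR :: if0 :: subR]>
4. <C=-2, E=∅, A=∅, R=[subL(1) :: if0 :: subR]>
5. <C=((λu. 2) -2), E=∅, A=∅, R=[subR]>
6. <C=-2, E=∅, A=∅, R=[app :: subR]>
7. <C=(λu. 2), E=∅, A=[-2], R=[subR]>
8. <C=2, E={u↦-2}, A=∅, R=[subR]>
9. <C=((λu. 0) (5 * 6)), E=∅, A=∅, R=[subL(2)]>
10. <C=(5 * 6), E=∅, A=∅, R=[app :: subL(2)]>
11. <C=5, E=∅, A=∅, R=[mulR :: app :: subL(2)]>
12. <C=6, E=∅, A=∅, R=[mulL(5) :: app :: subL(2)]>
13. <C=(λu. 0), E=∅, A=[30], R=[subL(2)]>
14. <C=0, E={u↦30}, A=∅, R=[subL(2)]>
→ final value 2

Answer: 2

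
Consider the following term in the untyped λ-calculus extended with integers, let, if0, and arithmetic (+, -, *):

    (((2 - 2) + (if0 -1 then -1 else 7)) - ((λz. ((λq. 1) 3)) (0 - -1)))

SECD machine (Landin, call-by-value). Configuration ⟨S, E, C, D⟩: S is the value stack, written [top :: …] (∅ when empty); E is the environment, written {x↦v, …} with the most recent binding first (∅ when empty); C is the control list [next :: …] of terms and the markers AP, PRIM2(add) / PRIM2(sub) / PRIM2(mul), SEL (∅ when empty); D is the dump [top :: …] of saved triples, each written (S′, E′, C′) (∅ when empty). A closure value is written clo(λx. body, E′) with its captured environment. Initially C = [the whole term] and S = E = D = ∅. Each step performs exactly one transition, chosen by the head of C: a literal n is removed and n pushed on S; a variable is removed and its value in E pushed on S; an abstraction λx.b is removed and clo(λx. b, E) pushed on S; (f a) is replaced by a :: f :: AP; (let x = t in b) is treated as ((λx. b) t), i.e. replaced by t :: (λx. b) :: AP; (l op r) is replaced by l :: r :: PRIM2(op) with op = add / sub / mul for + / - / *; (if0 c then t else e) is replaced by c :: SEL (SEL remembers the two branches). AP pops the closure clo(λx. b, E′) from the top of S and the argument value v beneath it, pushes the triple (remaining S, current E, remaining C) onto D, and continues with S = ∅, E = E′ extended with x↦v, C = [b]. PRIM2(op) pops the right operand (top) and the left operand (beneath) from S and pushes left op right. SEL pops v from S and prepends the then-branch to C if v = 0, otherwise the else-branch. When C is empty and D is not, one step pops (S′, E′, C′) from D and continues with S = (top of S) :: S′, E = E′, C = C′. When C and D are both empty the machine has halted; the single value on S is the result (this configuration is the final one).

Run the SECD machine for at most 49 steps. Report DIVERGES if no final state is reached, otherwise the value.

t=0: <S=∅, E=∅, C=[(((2 - 2) + (if0 -1 then -1 else 7)) - ((λz. ((λq. 1) 3)) (0 - -1)))], D=∅>
t=1: <S=∅, E=∅, C=[((2 - 2) + (if0 -1 then -1 else 7)) :: ((λz. ((λq. 1) 3)) (0 - -1)) :: PRIM2(sub)], D=∅>
t=2: <S=∅, E=∅, C=[(2 - 2) :: (if0 -1 then -1 else 7) :: PRIM2(add) :: ((λz. ((λq. 1) 3)) (0 - -1)) :: PRIM2(sub)], D=∅>
t=3: <S=∅, E=∅, C=[2 :: 2 :: PRIM2(sub) :: (if0 -1 then -1 else 7) :: PRIM2(add) :: ((λz. ((λq. 1) 3)) (0 - -1)) :: PRIM2(sub)], D=∅>
t=4: <S=[2], E=∅, C=[2 :: PRIM2(sub) :: (if0 -1 then -1 else 7) :: PRIM2(add) :: ((λz. ((λq. 1) 3)) (0 - -1)) :: PRIM2(sub)], D=∅>
t=5: <S=[2 :: 2], E=∅, C=[PRIM2(sub) :: (if0 -1 then -1 else 7) :: PRIM2(add) :: ((λz. ((λq. 1) 3)) (0 - -1)) :: PRIM2(sub)], D=∅>
t=6: <S=[0], E=∅, C=[(if0 -1 then -1 else 7) :: PRIM2(add) :: ((λz. ((λq. 1) 3)) (0 - -1)) :: PRIM2(sub)], D=∅>
t=7: <S=[0], E=∅, C=[-1 :: SEL :: PRIM2(add) :: ((λz. ((λq. 1) 3)) (0 - -1)) :: PRIM2(sub)], D=∅>
t=8: <S=[-1 :: 0], E=∅, C=[SEL :: PRIM2(add) :: ((λz. ((λq. 1) 3)) (0 - -1)) :: PRIM2(sub)], D=∅>
t=9: <S=[0], E=∅, C=[7 :: PRIM2(add) :: ((λz. ((λq. 1) 3)) (0 - -1)) :: PRIM2(sub)], D=∅>
t=10: <S=[7 :: 0], E=∅, C=[PRIM2(add) :: ((λz. ((λq. 1) 3)) (0 - -1)) :: PRIM2(sub)], D=∅>
t=11: <S=[7], E=∅, C=[((λz. ((λq. 1) 3)) (0 - -1)) :: PRIM2(sub)], D=∅>
t=12: <S=[7], E=∅, C=[(0 - -1) :: (λz. ((λq. 1) 3)) :: AP :: PRIM2(sub)], D=∅>
t=13: <S=[7], E=∅, C=[0 :: -1 :: PRIM2(sub) :: (λz. ((λq. 1) 3)) :: AP :: PRIM2(sub)], D=∅>
t=14: <S=[0 :: 7], E=∅, C=[-1 :: PRIM2(sub) :: (λz. ((λq. 1) 3)) :: AP :: PRIM2(sub)], D=∅>
t=15: <S=[-1 :: 0 :: 7], E=∅, C=[PRIM2(sub) :: (λz. ((λq. 1) 3)) :: AP :: PRIM2(sub)], D=∅>
t=16: <S=[1 :: 7], E=∅, C=[(λz. ((λq. 1) 3)) :: AP :: PRIM2(sub)], D=∅>
t=17: <S=[clo(λz. ((λq. 1) 3), ∅) :: 1 :: 7], E=∅, C=[AP :: PRIM2(sub)], D=∅>
t=18: <S=∅, E={z↦1}, C=[((λq. 1) 3)], D=[([7], ∅, [PRIM2(sub)])]>
t=19: <S=∅, E={z↦1}, C=[3 :: (λq. 1) :: AP], D=[([7], ∅, [PRIM2(sub)])]>
t=20: <S=[3], E={z↦1}, C=[(λq. 1) :: AP], D=[([7], ∅, [PRIM2(sub)])]>
t=21: <S=[clo(λq. 1, {z↦1}) :: 3], E={z↦1}, C=[AP], D=[([7], ∅, [PRIM2(sub)])]>
t=22: <S=∅, E={q↦3, z↦1}, C=[1], D=[(∅, {z↦1}, ∅) :: ([7], ∅, [PRIM2(sub)])]>
t=23: <S=[1], E={q↦3, z↦1}, C=∅, D=[(∅, {z↦1}, ∅) :: ([7], ∅, [PRIM2(sub)])]>
t=24: <S=[1], E={z↦1}, C=∅, D=[([7], ∅, [PRIM2(sub)])]>
t=25: <S=[1 :: 7], E=∅, C=[PRIM2(sub)], D=∅>
t=26: <S=[6], E=∅, C=∅, D=∅>
→ final value 6

Answer: 6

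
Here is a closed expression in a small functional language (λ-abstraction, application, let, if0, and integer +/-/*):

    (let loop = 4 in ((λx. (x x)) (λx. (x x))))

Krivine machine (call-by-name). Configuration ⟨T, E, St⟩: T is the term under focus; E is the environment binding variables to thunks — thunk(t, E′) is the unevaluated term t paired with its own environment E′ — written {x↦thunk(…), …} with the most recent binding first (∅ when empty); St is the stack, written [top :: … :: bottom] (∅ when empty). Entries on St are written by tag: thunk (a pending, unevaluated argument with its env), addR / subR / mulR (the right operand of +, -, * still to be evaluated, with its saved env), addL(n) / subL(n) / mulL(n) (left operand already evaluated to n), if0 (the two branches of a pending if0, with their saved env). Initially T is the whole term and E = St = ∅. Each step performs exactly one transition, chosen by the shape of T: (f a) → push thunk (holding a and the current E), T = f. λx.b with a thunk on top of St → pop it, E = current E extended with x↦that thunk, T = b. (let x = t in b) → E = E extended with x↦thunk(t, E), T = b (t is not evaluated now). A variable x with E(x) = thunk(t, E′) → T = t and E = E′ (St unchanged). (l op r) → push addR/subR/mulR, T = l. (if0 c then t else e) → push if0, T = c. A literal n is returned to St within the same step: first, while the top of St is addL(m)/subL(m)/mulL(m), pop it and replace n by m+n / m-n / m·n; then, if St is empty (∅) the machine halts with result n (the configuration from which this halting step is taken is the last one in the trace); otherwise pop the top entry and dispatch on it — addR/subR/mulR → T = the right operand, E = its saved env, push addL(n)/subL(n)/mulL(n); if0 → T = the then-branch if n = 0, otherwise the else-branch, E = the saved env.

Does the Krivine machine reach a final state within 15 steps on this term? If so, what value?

Answer: DIVERGES (no final state within 15 steps)

Derivation:
step 0: [T=(let loop = 4 in ((λx. (x x)) (λx. (x x)))) | E=∅ | St=∅]
step 1: [T=((λx. (x x)) (λx. (x x))) | E={loop↦thunk(4, ∅)} | St=∅]
step 2: [T=(λx. (x x)) | E={loop↦thunk(4, ∅)} | St=[thunk]]
step 3: [T=(x x) | E={x↦thunk((λx. (x x)), {loop↦thunk(4, ∅)}), loop↦thunk(4, ∅)} | St=∅]
step 4: [T=x | E={x↦thunk((λx. (x x)), {loop↦thunk(4, ∅)}), loop↦thunk(4, ∅)} | St=[thunk]]
step 5: [T=(λx. (x x)) | E={loop↦thunk(4, ∅)} | St=[thunk]]
step 6: [T=(x x) | E={x↦thunk(x, {x↦thunk((λx. (x x)), {loop↦thunk(4, ∅)}), loop↦thunk(4, ∅)}), loop↦thunk(4, ∅)} | St=∅]
step 7: [T=x | E={x↦thunk(x, {x↦thunk((λx. (x x)), {loop↦thunk(4, ∅)}), loop↦thunk(4, ∅)}), loop↦thunk(4, ∅)} | St=[thunk]]
step 8: [T=x | E={x↦thunk((λx. (x x)), {loop↦thunk(4, ∅)}), loop↦thunk(4, ∅)} | St=[thunk]]
step 9: [T=(λx. (x x)) | E={loop↦thunk(4, ∅)} | St=[thunk]]
step 10: [T=(x x) | E={x↦thunk(x, {x↦thunk(x, {x↦thunk((λx. (x x)), {loop↦thunk(4, ∅)}), loop↦thunk(4, ∅)}), loop↦thunk(4, ∅)}), loop↦thunk(4, ∅)} | St=∅]
step 11: [T=x | E={x↦thunk(x, {x↦thunk(x, {x↦thunk((λx. (x x)), {loop↦thunk(4, ∅)}), loop↦thunk(4, ∅)}), loop↦thunk(4, ∅)}), loop↦thunk(4, ∅)} | St=[thunk]]
step 12: [T=x | E={x↦thunk(x, {x↦thunk((λx. (x x)), {loop↦thunk(4, ∅)}), loop↦thunk(4, ∅)}), loop↦thunk(4, ∅)} | St=[thunk]]
step 13: [T=x | E={x↦thunk((λx. (x x)), {loop↦thunk(4, ∅)}), loop↦thunk(4, ∅)} | St=[thunk]]
step 14: [T=(λx. (x x)) | E={loop↦thunk(4, ∅)} | St=[thunk]]
step 15: [T=(x x) | E={x↦thunk(x, {x↦thunk(x, {x↦thunk(x, {x↦thunk((λx. (x x)), {loop↦thunk(4, ∅)}), loop↦thunk(4, ∅)}), loop↦thunk(4, ∅)}), loop↦thunk(4, ∅)}), loop↦thunk(4, ∅)} | St=∅]
→ 15 transitions taken and the configuration is still not final: no result within 15 steps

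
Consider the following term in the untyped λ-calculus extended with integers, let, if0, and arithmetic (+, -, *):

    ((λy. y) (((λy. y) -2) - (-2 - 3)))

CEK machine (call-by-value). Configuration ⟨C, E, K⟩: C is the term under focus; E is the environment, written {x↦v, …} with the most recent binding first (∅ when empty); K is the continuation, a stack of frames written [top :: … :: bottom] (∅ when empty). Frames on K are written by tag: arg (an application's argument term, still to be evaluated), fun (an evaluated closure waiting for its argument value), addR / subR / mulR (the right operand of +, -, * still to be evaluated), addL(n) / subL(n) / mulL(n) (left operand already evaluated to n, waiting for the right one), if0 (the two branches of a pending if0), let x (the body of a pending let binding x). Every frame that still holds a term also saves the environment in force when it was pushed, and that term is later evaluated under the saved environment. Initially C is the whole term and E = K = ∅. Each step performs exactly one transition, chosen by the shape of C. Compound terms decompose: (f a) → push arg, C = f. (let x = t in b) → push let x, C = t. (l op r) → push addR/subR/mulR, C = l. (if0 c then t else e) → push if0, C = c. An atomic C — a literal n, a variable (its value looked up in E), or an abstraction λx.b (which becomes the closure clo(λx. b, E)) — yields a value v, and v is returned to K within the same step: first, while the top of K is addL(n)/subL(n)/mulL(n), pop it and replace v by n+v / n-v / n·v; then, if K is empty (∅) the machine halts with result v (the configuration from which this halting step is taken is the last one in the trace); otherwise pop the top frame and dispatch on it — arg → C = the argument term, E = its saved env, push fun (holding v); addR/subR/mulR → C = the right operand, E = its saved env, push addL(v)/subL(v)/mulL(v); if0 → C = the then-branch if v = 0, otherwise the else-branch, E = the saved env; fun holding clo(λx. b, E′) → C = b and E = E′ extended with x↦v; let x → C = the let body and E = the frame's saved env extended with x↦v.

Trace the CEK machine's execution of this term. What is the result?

Answer: 3

Machine steps:
t=0: <C=((λy. y) (((λy. y) -2) - (-2 - 3))), E=∅, K=∅>
t=1: <C=(λy. y), E=∅, K=[arg]>
t=2: <C=(((λy. y) -2) - (-2 - 3)), E=∅, K=[fun]>
t=3: <C=((λy. y) -2), E=∅, K=[subR :: fun]>
t=4: <C=(λy. y), E=∅, K=[arg :: subR :: fun]>
t=5: <C=-2, E=∅, K=[fun :: subR :: fun]>
t=6: <C=y, E={y↦-2}, K=[subR :: fun]>
t=7: <C=(-2 - 3), E=∅, K=[subL(-2) :: fun]>
t=8: <C=-2, E=∅, K=[subR :: subL(-2) :: fun]>
t=9: <C=3, E=∅, K=[subL(-2) :: subL(-2) :: fun]>
t=10: <C=y, E={y↦3}, K=∅>
→ final value 3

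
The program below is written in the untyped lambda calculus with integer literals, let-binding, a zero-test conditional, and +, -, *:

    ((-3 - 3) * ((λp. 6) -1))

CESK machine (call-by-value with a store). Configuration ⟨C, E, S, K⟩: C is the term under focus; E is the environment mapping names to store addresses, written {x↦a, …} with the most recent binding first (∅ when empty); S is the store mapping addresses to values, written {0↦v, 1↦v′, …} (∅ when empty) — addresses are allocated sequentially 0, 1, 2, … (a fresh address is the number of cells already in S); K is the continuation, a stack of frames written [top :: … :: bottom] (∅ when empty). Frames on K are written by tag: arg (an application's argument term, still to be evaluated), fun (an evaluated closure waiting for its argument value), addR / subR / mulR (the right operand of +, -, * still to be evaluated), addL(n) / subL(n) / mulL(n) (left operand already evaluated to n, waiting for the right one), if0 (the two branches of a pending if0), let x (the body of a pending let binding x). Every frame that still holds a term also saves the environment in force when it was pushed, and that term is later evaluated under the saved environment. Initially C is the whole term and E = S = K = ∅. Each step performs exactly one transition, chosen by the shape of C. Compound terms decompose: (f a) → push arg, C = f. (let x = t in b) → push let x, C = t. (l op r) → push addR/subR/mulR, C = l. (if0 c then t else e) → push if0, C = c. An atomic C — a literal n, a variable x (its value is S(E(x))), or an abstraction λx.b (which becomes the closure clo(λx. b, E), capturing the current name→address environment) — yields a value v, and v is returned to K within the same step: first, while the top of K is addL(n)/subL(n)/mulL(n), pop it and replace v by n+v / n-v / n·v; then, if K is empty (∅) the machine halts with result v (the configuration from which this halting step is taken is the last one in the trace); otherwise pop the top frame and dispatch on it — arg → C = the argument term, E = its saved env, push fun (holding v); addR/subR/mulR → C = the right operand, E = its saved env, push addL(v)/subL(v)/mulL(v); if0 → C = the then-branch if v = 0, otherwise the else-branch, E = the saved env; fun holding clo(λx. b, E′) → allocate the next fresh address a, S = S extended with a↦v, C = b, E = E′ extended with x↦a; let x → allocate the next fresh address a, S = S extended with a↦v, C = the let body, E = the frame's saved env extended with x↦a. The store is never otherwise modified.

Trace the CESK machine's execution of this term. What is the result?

Answer: -36

Machine steps:
0. [C=((-3 - 3) * ((λp. 6) -1)) | E=∅ | S=∅ | K=∅]
1. [C=(-3 - 3) | E=∅ | S=∅ | K=[mulR]]
2. [C=-3 | E=∅ | S=∅ | K=[subR :: mulR]]
3. [C=3 | E=∅ | S=∅ | K=[subL(-3) :: mulR]]
4. [C=((λp. 6) -1) | E=∅ | S=∅ | K=[mulL(-6)]]
5. [C=(λp. 6) | E=∅ | S=∅ | K=[arg :: mulL(-6)]]
6. [C=-1 | E=∅ | S=∅ | K=[fun :: mulL(-6)]]
7. [C=6 | E={p↦0} | S={0↦-1} | K=[mulL(-6)]]
→ final value -36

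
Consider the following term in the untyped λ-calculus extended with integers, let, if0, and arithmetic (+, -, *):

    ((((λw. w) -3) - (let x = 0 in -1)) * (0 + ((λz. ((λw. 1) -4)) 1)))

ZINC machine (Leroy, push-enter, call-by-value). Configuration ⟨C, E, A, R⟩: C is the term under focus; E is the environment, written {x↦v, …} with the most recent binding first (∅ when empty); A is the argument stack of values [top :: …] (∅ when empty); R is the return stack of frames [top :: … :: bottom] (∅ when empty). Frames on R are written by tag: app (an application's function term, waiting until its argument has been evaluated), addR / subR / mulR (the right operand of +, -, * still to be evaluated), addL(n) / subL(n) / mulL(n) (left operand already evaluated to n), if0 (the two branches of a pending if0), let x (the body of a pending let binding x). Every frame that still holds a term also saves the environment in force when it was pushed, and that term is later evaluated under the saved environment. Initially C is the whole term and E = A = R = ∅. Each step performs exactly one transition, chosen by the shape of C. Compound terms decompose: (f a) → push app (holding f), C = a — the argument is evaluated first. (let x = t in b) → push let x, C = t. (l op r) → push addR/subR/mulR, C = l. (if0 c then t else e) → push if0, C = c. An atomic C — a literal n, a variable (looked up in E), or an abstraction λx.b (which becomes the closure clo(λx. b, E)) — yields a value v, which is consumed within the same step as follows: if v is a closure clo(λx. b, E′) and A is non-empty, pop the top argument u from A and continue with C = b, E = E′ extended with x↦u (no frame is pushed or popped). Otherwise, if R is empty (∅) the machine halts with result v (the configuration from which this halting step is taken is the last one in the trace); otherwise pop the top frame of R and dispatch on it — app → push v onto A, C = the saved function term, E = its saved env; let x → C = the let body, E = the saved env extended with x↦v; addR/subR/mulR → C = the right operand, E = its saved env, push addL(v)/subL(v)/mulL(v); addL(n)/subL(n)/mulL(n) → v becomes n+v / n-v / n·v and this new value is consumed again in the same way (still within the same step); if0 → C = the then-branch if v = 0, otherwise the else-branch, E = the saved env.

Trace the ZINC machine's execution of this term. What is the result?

0. [C=((((λw. w) -3) - (let x = 0 in -1)) * (0 + ((λz. ((λw. 1) -4)) 1))) | E=∅ | A=∅ | R=∅]
1. [C=(((λw. w) -3) - (let x = 0 in -1)) | E=∅ | A=∅ | R=[mulR]]
2. [C=((λw. w) -3) | E=∅ | A=∅ | R=[subR :: mulR]]
3. [C=-3 | E=∅ | A=∅ | R=[app :: subR :: mulR]]
4. [C=(λw. w) | E=∅ | A=[-3] | R=[subR :: mulR]]
5. [C=w | E={w↦-3} | A=∅ | R=[subR :: mulR]]
6. [C=(let x = 0 in -1) | E=∅ | A=∅ | R=[subL(-3) :: mulR]]
7. [C=0 | E=∅ | A=∅ | R=[let x :: subL(-3) :: mulR]]
8. [C=-1 | E={x↦0} | A=∅ | R=[subL(-3) :: mulR]]
9. [C=(0 + ((λz. ((λw. 1) -4)) 1)) | E=∅ | A=∅ | R=[mulL(-2)]]
10. [C=0 | E=∅ | A=∅ | R=[addR :: mulL(-2)]]
11. [C=((λz. ((λw. 1) -4)) 1) | E=∅ | A=∅ | R=[addL(0) :: mulL(-2)]]
12. [C=1 | E=∅ | A=∅ | R=[app :: addL(0) :: mulL(-2)]]
13. [C=(λz. ((λw. 1) -4)) | E=∅ | A=[1] | R=[addL(0) :: mulL(-2)]]
14. [C=((λw. 1) -4) | E={z↦1} | A=∅ | R=[addL(0) :: mulL(-2)]]
15. [C=-4 | E={z↦1} | A=∅ | R=[app :: addL(0) :: mulL(-2)]]
16. [C=(λw. 1) | E={z↦1} | A=[-4] | R=[addL(0) :: mulL(-2)]]
17. [C=1 | E={w↦-4, z↦1} | A=∅ | R=[addL(0) :: mulL(-2)]]
→ final value -2

Answer: -2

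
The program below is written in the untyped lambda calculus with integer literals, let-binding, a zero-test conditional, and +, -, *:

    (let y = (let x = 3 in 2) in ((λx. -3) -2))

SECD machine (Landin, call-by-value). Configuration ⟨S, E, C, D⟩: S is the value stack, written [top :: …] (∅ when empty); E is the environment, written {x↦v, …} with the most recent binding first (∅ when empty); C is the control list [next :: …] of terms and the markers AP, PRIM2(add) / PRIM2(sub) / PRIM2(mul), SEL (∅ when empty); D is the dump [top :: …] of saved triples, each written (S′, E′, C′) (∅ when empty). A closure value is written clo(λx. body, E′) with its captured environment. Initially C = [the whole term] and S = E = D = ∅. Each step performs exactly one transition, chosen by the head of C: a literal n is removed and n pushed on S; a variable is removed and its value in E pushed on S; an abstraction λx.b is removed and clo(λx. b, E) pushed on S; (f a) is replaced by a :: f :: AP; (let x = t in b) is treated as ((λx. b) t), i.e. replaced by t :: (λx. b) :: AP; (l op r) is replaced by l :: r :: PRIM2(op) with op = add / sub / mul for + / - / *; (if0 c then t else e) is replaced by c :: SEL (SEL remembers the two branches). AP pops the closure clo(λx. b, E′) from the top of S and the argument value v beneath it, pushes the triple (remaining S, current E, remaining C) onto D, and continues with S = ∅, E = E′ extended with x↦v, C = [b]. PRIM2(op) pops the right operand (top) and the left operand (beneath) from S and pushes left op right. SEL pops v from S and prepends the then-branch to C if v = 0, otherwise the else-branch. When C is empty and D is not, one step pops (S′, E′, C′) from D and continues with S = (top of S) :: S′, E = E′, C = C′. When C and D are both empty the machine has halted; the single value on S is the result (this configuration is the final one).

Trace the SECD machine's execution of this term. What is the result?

t=0: [S=∅ | E=∅ | C=[(let y = (let x = 3 in 2) in ((λx. -3) -2))] | D=∅]
t=1: [S=∅ | E=∅ | C=[(let x = 3 in 2) :: (λy. ((λx. -3) -2)) :: AP] | D=∅]
t=2: [S=∅ | E=∅ | C=[3 :: (λx. 2) :: AP :: (λy. ((λx. -3) -2)) :: AP] | D=∅]
t=3: [S=[3] | E=∅ | C=[(λx. 2) :: AP :: (λy. ((λx. -3) -2)) :: AP] | D=∅]
t=4: [S=[clo(λx. 2, ∅) :: 3] | E=∅ | C=[AP :: (λy. ((λx. -3) -2)) :: AP] | D=∅]
t=5: [S=∅ | E={x↦3} | C=[2] | D=[(∅, ∅, [(λy. ((λx. -3) -2)) :: AP])]]
t=6: [S=[2] | E={x↦3} | C=∅ | D=[(∅, ∅, [(λy. ((λx. -3) -2)) :: AP])]]
t=7: [S=[2] | E=∅ | C=[(λy. ((λx. -3) -2)) :: AP] | D=∅]
t=8: [S=[clo(λy. ((λx. -3) -2), ∅) :: 2] | E=∅ | C=[AP] | D=∅]
t=9: [S=∅ | E={y↦2} | C=[((λx. -3) -2)] | D=[(∅, ∅, ∅)]]
t=10: [S=∅ | E={y↦2} | C=[-2 :: (λx. -3) :: AP] | D=[(∅, ∅, ∅)]]
t=11: [S=[-2] | E={y↦2} | C=[(λx. -3) :: AP] | D=[(∅, ∅, ∅)]]
t=12: [S=[clo(λx. -3, {y↦2}) :: -2] | E={y↦2} | C=[AP] | D=[(∅, ∅, ∅)]]
t=13: [S=∅ | E={x↦-2, y↦2} | C=[-3] | D=[(∅, {y↦2}, ∅) :: (∅, ∅, ∅)]]
t=14: [S=[-3] | E={x↦-2, y↦2} | C=∅ | D=[(∅, {y↦2}, ∅) :: (∅, ∅, ∅)]]
t=15: [S=[-3] | E={y↦2} | C=∅ | D=[(∅, ∅, ∅)]]
t=16: [S=[-3] | E=∅ | C=∅ | D=∅]
→ final value -3

Answer: -3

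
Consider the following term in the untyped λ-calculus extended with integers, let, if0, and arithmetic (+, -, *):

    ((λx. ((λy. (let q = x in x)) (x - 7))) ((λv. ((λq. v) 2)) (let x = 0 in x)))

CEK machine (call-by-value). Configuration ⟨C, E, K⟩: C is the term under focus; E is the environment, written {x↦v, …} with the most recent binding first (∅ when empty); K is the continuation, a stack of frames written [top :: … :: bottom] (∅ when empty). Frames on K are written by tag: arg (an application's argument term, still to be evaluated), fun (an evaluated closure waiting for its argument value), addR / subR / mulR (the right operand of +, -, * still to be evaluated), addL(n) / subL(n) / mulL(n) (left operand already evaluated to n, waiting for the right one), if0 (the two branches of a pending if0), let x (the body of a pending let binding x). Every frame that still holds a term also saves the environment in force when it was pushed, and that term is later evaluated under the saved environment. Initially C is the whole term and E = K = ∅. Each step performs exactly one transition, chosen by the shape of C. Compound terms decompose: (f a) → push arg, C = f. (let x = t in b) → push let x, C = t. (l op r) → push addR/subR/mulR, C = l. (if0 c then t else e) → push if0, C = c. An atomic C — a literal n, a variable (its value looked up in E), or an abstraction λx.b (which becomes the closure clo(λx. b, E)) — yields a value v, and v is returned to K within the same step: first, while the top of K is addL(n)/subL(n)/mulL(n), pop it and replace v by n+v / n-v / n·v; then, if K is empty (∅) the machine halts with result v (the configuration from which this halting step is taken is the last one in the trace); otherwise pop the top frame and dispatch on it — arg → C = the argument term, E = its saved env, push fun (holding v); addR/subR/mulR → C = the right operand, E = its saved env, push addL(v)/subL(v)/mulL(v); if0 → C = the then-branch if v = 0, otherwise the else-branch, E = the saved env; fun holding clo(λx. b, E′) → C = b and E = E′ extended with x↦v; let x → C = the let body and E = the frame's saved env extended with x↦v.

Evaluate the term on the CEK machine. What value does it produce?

[0] ⟨C=((λx. ((λy. (let q = x in x)) (x - 7))) ((λv. ((λq. v) 2)) (let x = 0 in x))); E=∅; K=∅⟩
[1] ⟨C=(λx. ((λy. (let q = x in x)) (x - 7))); E=∅; K=[arg]⟩
[2] ⟨C=((λv. ((λq. v) 2)) (let x = 0 in x)); E=∅; K=[fun]⟩
[3] ⟨C=(λv. ((λq. v) 2)); E=∅; K=[arg :: fun]⟩
[4] ⟨C=(let x = 0 in x); E=∅; K=[fun :: fun]⟩
[5] ⟨C=0; E=∅; K=[let x :: fun :: fun]⟩
[6] ⟨C=x; E={x↦0}; K=[fun :: fun]⟩
[7] ⟨C=((λq. v) 2); E={v↦0}; K=[fun]⟩
[8] ⟨C=(λq. v); E={v↦0}; K=[arg :: fun]⟩
[9] ⟨C=2; E={v↦0}; K=[fun :: fun]⟩
[10] ⟨C=v; E={q↦2, v↦0}; K=[fun]⟩
[11] ⟨C=((λy. (let q = x in x)) (x - 7)); E={x↦0}; K=∅⟩
[12] ⟨C=(λy. (let q = x in x)); E={x↦0}; K=[arg]⟩
[13] ⟨C=(x - 7); E={x↦0}; K=[fun]⟩
[14] ⟨C=x; E={x↦0}; K=[subR :: fun]⟩
[15] ⟨C=7; E={x↦0}; K=[subL(0) :: fun]⟩
[16] ⟨C=(let q = x in x); E={y↦-7, x↦0}; K=∅⟩
[17] ⟨C=x; E={y↦-7, x↦0}; K=[let q]⟩
[18] ⟨C=x; E={q↦0, y↦-7, x↦0}; K=∅⟩
→ final value 0

Answer: 0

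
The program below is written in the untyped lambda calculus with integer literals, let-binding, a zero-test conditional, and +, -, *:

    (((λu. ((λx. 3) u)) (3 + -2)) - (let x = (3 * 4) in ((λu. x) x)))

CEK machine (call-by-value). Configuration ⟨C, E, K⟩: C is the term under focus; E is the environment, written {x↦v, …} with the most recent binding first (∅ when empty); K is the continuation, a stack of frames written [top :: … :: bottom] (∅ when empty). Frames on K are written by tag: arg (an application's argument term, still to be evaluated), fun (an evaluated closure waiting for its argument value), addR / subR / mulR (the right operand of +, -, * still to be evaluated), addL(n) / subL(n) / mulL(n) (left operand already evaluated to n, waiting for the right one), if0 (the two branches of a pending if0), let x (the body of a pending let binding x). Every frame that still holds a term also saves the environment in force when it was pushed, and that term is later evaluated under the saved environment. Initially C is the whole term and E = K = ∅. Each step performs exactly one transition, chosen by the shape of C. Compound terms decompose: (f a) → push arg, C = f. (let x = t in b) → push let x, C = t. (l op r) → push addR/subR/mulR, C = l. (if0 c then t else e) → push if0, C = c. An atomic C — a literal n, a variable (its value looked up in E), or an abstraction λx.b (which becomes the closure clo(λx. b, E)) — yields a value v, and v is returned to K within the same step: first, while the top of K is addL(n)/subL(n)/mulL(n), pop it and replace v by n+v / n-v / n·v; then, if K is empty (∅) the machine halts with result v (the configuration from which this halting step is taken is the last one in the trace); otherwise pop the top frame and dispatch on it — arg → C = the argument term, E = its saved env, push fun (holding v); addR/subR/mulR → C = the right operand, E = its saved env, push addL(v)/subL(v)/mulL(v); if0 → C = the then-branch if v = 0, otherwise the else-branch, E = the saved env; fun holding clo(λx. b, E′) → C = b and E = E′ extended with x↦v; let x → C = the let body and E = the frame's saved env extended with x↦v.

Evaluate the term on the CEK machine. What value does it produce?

Answer: -9

Execution trace:
step 0: ⟨C=(((λu. ((λx. 3) u)) (3 + -2)) - (let x = (3 * 4) in ((λu. x) x))); E=∅; K=∅⟩
step 1: ⟨C=((λu. ((λx. 3) u)) (3 + -2)); E=∅; K=[subR]⟩
step 2: ⟨C=(λu. ((λx. 3) u)); E=∅; K=[arg :: subR]⟩
step 3: ⟨C=(3 + -2); E=∅; K=[fun :: subR]⟩
step 4: ⟨C=3; E=∅; K=[addR :: fun :: subR]⟩
step 5: ⟨C=-2; E=∅; K=[addL(3) :: fun :: subR]⟩
step 6: ⟨C=((λx. 3) u); E={u↦1}; K=[subR]⟩
step 7: ⟨C=(λx. 3); E={u↦1}; K=[arg :: subR]⟩
step 8: ⟨C=u; E={u↦1}; K=[fun :: subR]⟩
step 9: ⟨C=3; E={x↦1, u↦1}; K=[subR]⟩
step 10: ⟨C=(let x = (3 * 4) in ((λu. x) x)); E=∅; K=[subL(3)]⟩
step 11: ⟨C=(3 * 4); E=∅; K=[let x :: subL(3)]⟩
step 12: ⟨C=3; E=∅; K=[mulR :: let x :: subL(3)]⟩
step 13: ⟨C=4; E=∅; K=[mulL(3) :: let x :: subL(3)]⟩
step 14: ⟨C=((λu. x) x); E={x↦12}; K=[subL(3)]⟩
step 15: ⟨C=(λu. x); E={x↦12}; K=[arg :: subL(3)]⟩
step 16: ⟨C=x; E={x↦12}; K=[fun :: subL(3)]⟩
step 17: ⟨C=x; E={u↦12, x↦12}; K=[subL(3)]⟩
→ final value -9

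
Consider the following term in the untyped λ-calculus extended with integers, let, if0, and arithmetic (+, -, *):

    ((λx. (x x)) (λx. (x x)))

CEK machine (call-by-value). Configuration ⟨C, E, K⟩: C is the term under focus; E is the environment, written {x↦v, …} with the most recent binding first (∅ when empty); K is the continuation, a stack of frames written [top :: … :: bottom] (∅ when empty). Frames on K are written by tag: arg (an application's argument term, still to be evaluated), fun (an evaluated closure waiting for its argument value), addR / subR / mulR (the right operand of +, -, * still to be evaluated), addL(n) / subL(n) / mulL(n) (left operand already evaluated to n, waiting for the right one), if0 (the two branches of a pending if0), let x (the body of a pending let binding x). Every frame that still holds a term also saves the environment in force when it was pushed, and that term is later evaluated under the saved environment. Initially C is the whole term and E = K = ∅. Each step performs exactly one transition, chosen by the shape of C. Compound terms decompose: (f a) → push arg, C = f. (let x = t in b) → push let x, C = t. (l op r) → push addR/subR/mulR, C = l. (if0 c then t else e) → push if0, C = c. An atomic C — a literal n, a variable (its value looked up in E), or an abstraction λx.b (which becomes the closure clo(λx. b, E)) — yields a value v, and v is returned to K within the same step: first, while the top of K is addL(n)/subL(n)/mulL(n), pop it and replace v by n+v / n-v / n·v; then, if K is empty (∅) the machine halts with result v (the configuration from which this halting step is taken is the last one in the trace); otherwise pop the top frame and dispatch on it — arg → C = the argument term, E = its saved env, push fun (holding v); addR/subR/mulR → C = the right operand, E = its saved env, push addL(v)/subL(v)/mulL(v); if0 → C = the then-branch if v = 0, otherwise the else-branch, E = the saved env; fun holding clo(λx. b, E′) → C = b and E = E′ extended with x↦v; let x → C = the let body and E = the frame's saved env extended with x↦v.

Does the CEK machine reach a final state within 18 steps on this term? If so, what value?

Answer: DIVERGES (no final state within 18 steps)

Derivation:
[0] <C=((λx. (x x)) (λx. (x x))), E=∅, K=∅>
[1] <C=(λx. (x x)), E=∅, K=[arg]>
[2] <C=(λx. (x x)), E=∅, K=[fun]>
[3] <C=(x x), E={x↦clo(λx. (x x), ∅)}, K=∅>
[4] <C=x, E={x↦clo(λx. (x x), ∅)}, K=[arg]>
[5] <C=x, E={x↦clo(λx. (x x), ∅)}, K=[fun]>
… configuration repeats with period 3 (steps 3–5 recur indefinitely) …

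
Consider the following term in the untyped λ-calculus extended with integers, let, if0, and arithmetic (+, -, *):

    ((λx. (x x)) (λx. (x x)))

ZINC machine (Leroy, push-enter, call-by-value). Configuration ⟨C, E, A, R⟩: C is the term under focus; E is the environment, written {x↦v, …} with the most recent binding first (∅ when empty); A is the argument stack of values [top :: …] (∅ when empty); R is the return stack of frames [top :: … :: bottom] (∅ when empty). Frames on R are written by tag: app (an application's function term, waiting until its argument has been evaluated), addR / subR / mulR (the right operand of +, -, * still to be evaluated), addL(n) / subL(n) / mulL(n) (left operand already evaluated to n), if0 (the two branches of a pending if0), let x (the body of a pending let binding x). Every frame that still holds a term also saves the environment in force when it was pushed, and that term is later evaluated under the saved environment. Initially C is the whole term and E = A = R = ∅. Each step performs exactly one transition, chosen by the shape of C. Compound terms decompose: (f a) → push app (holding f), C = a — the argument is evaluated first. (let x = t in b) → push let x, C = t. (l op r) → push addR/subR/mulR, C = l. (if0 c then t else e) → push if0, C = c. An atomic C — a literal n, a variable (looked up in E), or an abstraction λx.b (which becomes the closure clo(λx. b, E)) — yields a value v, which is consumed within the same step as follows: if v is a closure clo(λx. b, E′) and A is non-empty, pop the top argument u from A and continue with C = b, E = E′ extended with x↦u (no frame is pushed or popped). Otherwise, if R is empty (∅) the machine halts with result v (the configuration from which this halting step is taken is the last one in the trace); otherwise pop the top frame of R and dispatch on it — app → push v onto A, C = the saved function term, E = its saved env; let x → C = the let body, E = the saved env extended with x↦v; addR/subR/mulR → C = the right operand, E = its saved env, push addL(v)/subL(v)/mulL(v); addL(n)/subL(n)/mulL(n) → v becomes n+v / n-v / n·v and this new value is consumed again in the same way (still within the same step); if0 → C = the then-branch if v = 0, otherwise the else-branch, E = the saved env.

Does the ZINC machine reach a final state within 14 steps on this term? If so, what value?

Answer: DIVERGES (no final state within 14 steps)

Derivation:
t=0: <C=((λx. (x x)) (λx. (x x))), E=∅, A=∅, R=∅>
t=1: <C=(λx. (x x)), E=∅, A=∅, R=[app]>
t=2: <C=(λx. (x x)), E=∅, A=[clo(λx. (x x), ∅)], R=∅>
t=3: <C=(x x), E={x↦clo(λx. (x x), ∅)}, A=∅, R=∅>
t=4: <C=x, E={x↦clo(λx. (x x), ∅)}, A=∅, R=[app]>
t=5: <C=x, E={x↦clo(λx. (x x), ∅)}, A=[clo(λx. (x x), ∅)], R=∅>
… configuration repeats with period 3 (steps 3–5 recur indefinitely) …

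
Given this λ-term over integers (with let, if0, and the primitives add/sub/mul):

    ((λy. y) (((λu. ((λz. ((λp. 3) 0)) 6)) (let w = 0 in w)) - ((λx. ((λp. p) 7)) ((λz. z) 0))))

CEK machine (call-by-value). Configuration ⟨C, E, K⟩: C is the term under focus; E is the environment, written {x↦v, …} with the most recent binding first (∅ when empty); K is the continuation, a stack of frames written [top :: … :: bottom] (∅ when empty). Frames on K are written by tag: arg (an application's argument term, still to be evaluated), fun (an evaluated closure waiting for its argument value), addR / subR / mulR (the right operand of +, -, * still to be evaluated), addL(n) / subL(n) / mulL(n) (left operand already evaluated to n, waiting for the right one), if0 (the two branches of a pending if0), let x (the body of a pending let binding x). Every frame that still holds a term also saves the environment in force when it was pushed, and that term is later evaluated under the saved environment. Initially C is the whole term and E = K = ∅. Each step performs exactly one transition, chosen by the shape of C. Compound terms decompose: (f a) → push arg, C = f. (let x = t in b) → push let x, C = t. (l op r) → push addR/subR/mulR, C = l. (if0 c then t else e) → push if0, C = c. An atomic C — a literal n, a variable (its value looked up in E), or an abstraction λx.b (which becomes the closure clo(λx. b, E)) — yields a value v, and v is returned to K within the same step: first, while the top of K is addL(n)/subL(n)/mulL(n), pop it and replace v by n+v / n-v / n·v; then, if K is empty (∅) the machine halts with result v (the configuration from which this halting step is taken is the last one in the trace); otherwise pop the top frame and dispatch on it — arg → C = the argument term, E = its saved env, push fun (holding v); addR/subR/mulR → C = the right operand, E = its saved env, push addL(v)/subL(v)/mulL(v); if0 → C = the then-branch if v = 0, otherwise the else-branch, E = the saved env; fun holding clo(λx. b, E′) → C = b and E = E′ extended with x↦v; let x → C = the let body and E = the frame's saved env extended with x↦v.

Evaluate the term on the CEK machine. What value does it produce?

0. [C=((λy. y) (((λu. ((λz. ((λp. 3) 0)) 6)) (let w = 0 in w)) - ((λx. ((λp. p) 7)) ((λz. z) 0)))) | E=∅ | K=∅]
1. [C=(λy. y) | E=∅ | K=[arg]]
2. [C=(((λu. ((λz. ((λp. 3) 0)) 6)) (let w = 0 in w)) - ((λx. ((λp. p) 7)) ((λz. z) 0))) | E=∅ | K=[fun]]
3. [C=((λu. ((λz. ((λp. 3) 0)) 6)) (let w = 0 in w)) | E=∅ | K=[subR :: fun]]
4. [C=(λu. ((λz. ((λp. 3) 0)) 6)) | E=∅ | K=[arg :: subR :: fun]]
5. [C=(let w = 0 in w) | E=∅ | K=[fun :: subR :: fun]]
6. [C=0 | E=∅ | K=[let w :: fun :: subR :: fun]]
7. [C=w | E={w↦0} | K=[fun :: subR :: fun]]
8. [C=((λz. ((λp. 3) 0)) 6) | E={u↦0} | K=[subR :: fun]]
9. [C=(λz. ((λp. 3) 0)) | E={u↦0} | K=[arg :: subR :: fun]]
10. [C=6 | E={u↦0} | K=[fun :: subR :: fun]]
11. [C=((λp. 3) 0) | E={z↦6, u↦0} | K=[subR :: fun]]
12. [C=(λp. 3) | E={z↦6, u↦0} | K=[arg :: subR :: fun]]
13. [C=0 | E={z↦6, u↦0} | K=[fun :: subR :: fun]]
14. [C=3 | E={p↦0, z↦6, u↦0} | K=[subR :: fun]]
15. [C=((λx. ((λp. p) 7)) ((λz. z) 0)) | E=∅ | K=[subL(3) :: fun]]
16. [C=(λx. ((λp. p) 7)) | E=∅ | K=[arg :: subL(3) :: fun]]
17. [C=((λz. z) 0) | E=∅ | K=[fun :: subL(3) :: fun]]
18. [C=(λz. z) | E=∅ | K=[arg :: fun :: subL(3) :: fun]]
19. [C=0 | E=∅ | K=[fun :: fun :: subL(3) :: fun]]
20. [C=z | E={z↦0} | K=[fun :: subL(3) :: fun]]
21. [C=((λp. p) 7) | E={x↦0} | K=[subL(3) :: fun]]
22. [C=(λp. p) | E={x↦0} | K=[arg :: subL(3) :: fun]]
23. [C=7 | E={x↦0} | K=[fun :: subL(3) :: fun]]
24. [C=p | E={p↦7, x↦0} | K=[subL(3) :: fun]]
25. [C=y | E={y↦-4} | K=∅]
→ final value -4

Answer: -4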